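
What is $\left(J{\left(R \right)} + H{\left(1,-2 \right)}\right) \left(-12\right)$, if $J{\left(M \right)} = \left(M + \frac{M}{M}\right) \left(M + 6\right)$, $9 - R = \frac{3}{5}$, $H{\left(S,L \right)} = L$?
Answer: $- \frac{40008}{25} \approx -1600.3$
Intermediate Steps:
$R = \frac{42}{5}$ ($R = 9 - \frac{3}{5} = \frac{42}{5} \approx 8.4$)
$J{\left(M \right)} = \left(1 + M\right) \left(6 + M\right)$ ($J{\left(M \right)} = \left(M + 1\right) \left(6 + M\right) = \left(1 + M\right) \left(6 + M\right)$)
$\left(J{\left(R \right)} + H{\left(1,-2 \right)}\right) \left(-12\right) = \left(\left(6 + \left(\frac{42}{5}\right)^{2} + 7 \cdot \frac{42}{5}\right) - 2\right) \left(-12\right) = \left(\left(6 + \frac{1764}{25} + \frac{294}{5}\right) - 2\right) \left(-12\right) = \left(\frac{3384}{25} - 2\right) \left(-12\right) = \frac{3334}{25} \left(-12\right) = - \frac{40008}{25}$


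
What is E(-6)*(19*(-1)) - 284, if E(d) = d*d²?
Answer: 3820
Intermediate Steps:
E(d) = d³
E(-6)*(19*(-1)) - 284 = (-6)³*(19*(-1)) - 284 = -216*(-19) - 284 = 4104 - 284 = 3820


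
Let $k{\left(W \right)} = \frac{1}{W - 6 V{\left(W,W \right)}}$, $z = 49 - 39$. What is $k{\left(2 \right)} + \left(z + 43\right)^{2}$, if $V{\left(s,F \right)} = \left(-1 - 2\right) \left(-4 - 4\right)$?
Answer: $\frac{398877}{142} \approx 2809.0$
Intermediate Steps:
$V{\left(s,F \right)} = 24$ ($V{\left(s,F \right)} = \left(-3\right) \left(-8\right) = 24$)
$z = 10$ ($z = 49 - 39 = 10$)
$k{\left(W \right)} = \frac{1}{-144 + W}$ ($k{\left(W \right)} = \frac{1}{W - 144} = \frac{1}{-144 + W}$)
$k{\left(2 \right)} + \left(z + 43\right)^{2} = \frac{1}{-144 + 2} + \left(10 + 43\right)^{2} = \frac{1}{-142} + 53^{2} = - \frac{1}{142} + 2809 = \frac{398877}{142}$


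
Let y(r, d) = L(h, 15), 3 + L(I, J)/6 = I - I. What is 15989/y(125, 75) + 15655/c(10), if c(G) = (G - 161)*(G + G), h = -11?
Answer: -4856857/5436 ≈ -893.46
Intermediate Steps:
L(I, J) = -18 (L(I, J) = -18 + 6*(I - I) = -18 + 6*0 = -18 + 0 = -18)
y(r, d) = -18
c(G) = 2*G*(-161 + G) (c(G) = (-161 + G)*(2*G) = 2*G*(-161 + G))
15989/y(125, 75) + 15655/c(10) = 15989/(-18) + 15655/((2*10*(-161 + 10))) = 15989*(-1/18) + 15655/((2*10*(-151))) = -15989/18 + 15655/(-3020) = -15989/18 + 15655*(-1/3020) = -15989/18 - 3131/604 = -4856857/5436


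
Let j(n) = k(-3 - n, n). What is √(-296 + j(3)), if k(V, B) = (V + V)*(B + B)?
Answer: 4*I*√23 ≈ 19.183*I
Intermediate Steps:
k(V, B) = 4*B*V (k(V, B) = (2*V)*(2*B) = 4*B*V)
j(n) = 4*n*(-3 - n)
√(-296 + j(3)) = √(-296 - 4*3*(3 + 3)) = √(-296 - 4*3*6) = √(-296 - 72) = √(-368) = 4*I*√23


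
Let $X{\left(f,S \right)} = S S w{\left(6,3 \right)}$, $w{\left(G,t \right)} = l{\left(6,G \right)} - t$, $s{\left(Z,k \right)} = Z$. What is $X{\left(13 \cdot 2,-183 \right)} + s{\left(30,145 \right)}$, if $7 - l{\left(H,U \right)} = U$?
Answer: $-66948$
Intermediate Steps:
$l{\left(H,U \right)} = 7 - U$
$w{\left(G,t \right)} = 7 - G - t$ ($w{\left(G,t \right)} = \left(7 - G\right) - t = 7 - G - t$)
$X{\left(f,S \right)} = - 2 S^{2}$ ($X{\left(f,S \right)} = S S \left(7 - 6 - 3\right) = S^{2} \left(7 - 6 - 3\right) = S^{2} \left(-2\right) = - 2 S^{2}$)
$X{\left(13 \cdot 2,-183 \right)} + s{\left(30,145 \right)} = - 2 \left(-183\right)^{2} + 30 = \left(-2\right) 33489 + 30 = -66978 + 30 = -66948$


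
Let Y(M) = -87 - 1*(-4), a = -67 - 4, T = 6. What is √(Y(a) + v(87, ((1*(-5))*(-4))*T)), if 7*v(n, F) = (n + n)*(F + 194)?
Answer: √378385/7 ≈ 87.876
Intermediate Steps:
v(n, F) = 2*n*(194 + F)/7 (v(n, F) = ((n + n)*(F + 194))/7 = ((2*n)*(194 + F))/7 = (2*n*(194 + F))/7 = 2*n*(194 + F)/7)
a = -71
Y(M) = -83 (Y(M) = -87 + 4 = -83)
√(Y(a) + v(87, ((1*(-5))*(-4))*T)) = √(-83 + (2/7)*87*(194 + ((1*(-5))*(-4))*6)) = √(-83 + (2/7)*87*(194 - 5*(-4)*6)) = √(-83 + (2/7)*87*(194 + 20*6)) = √(-83 + (2/7)*87*(194 + 120)) = √(-83 + (2/7)*87*314) = √(-83 + 54636/7) = √(54055/7) = √378385/7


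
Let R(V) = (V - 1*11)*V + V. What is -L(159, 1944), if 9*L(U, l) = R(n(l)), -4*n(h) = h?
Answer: -26784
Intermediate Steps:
n(h) = -h/4
R(V) = V + V*(-11 + V) (R(V) = (V - 11)*V + V = (-11 + V)*V + V = V*(-11 + V) + V = V + V*(-11 + V))
L(U, l) = -l*(-10 - l/4)/36 (L(U, l) = ((-l/4)*(-10 - l/4))/9 = (-l*(-10 - l/4)/4)/9 = -l*(-10 - l/4)/36)
-L(159, 1944) = -1944*(40 + 1944)/144 = -1944*1984/144 = -1*26784 = -26784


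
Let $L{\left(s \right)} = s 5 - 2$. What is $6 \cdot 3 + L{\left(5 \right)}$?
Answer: $41$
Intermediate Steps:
$L{\left(s \right)} = -2 + 5 s$ ($L{\left(s \right)} = 5 s - 2 = -2 + 5 s$)
$6 \cdot 3 + L{\left(5 \right)} = 6 \cdot 3 + \left(-2 + 5 \cdot 5\right) = 18 + \left(-2 + 25\right) = 18 + 23 = 41$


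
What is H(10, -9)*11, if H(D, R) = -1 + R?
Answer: -110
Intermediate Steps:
H(10, -9)*11 = (-1 - 9)*11 = -10*11 = -110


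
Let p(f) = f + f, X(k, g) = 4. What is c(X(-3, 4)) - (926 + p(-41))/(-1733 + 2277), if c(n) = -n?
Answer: -755/136 ≈ -5.5515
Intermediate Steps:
p(f) = 2*f
c(X(-3, 4)) - (926 + p(-41))/(-1733 + 2277) = -1*4 - (926 + 2*(-41))/(-1733 + 2277) = -4 - (926 - 82)/544 = -4 - 844/544 = -4 - 1*211/136 = -4 - 211/136 = -755/136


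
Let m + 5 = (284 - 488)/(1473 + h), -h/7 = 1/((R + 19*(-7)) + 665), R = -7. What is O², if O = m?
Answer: 80562307225/3051126169 ≈ 26.404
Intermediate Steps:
h = -1/75 (h = -7/((-7 + 19*(-7)) + 665) = -7/((-7 - 133) + 665) = -7/(-140 + 665) = -7/525 = -7*1/525 = -1/75 ≈ -0.013333)
m = -283835/55237 (m = -5 + (284 - 488)/(1473 - 1/75) = -5 - 204/110474/75 = -5 - 204*75/110474 = -5 - 7650/55237 = -283835/55237 ≈ -5.1385)
O = -283835/55237 ≈ -5.1385
O² = (-283835/55237)² = 80562307225/3051126169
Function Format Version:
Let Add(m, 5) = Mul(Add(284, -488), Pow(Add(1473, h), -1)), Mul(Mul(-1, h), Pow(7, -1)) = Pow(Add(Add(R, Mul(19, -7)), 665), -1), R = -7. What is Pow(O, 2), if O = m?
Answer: Rational(80562307225, 3051126169) ≈ 26.404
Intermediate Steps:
h = Rational(-1, 75) (h = Mul(-7, Pow(Add(Add(-7, Mul(19, -7)), 665), -1)) = Mul(-7, Pow(Add(Add(-7, -133), 665), -1)) = Mul(-7, Pow(Add(-140, 665), -1)) = Mul(-7, Pow(525, -1)) = Mul(-7, Rational(1, 525)) = Rational(-1, 75) ≈ -0.013333)
m = Rational(-283835, 55237) (m = Add(-5, Mul(Add(284, -488), Pow(Add(1473, Rational(-1, 75)), -1))) = Add(-5, Mul(-204, Pow(Rational(110474, 75), -1))) = Add(-5, Mul(-204, Rational(75, 110474))) = Add(-5, Rational(-7650, 55237)) = Rational(-283835, 55237) ≈ -5.1385)
O = Rational(-283835, 55237) ≈ -5.1385
Pow(O, 2) = Pow(Rational(-283835, 55237), 2) = Rational(80562307225, 3051126169)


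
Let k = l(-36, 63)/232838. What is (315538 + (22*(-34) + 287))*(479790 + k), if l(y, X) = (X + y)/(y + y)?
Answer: 281586442349371089/1862704 ≈ 1.5117e+11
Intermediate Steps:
l(y, X) = (X + y)/(2*y) (l(y, X) = (X + y)/((2*y)) = (X + y)*(1/(2*y)) = (X + y)/(2*y))
k = -3/1862704 (k = ((1/2)*(63 - 36)/(-36))/232838 = ((1/2)*(-1/36)*27)*(1/232838) = -3/8*1/232838 = -3/1862704 ≈ -1.6106e-6)
(315538 + (22*(-34) + 287))*(479790 + k) = (315538 + (22*(-34) + 287))*(479790 - 3/1862704) = (315538 + (-748 + 287))*(893706752157/1862704) = (315538 - 461)*(893706752157/1862704) = 315077*(893706752157/1862704) = 281586442349371089/1862704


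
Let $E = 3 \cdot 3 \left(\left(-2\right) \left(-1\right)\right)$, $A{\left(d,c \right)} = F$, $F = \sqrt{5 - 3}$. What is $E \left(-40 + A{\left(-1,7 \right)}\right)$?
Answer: $-720 + 18 \sqrt{2} \approx -694.54$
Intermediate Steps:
$F = \sqrt{2} \approx 1.4142$
$A{\left(d,c \right)} = \sqrt{2}$
$E = 18$ ($E = 9 \cdot 2 = 18$)
$E \left(-40 + A{\left(-1,7 \right)}\right) = 18 \left(-40 + \sqrt{2}\right) = -720 + 18 \sqrt{2}$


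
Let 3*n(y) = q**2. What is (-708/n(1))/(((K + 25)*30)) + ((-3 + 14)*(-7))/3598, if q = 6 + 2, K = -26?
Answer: 44609/41120 ≈ 1.0848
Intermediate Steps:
q = 8
n(y) = 64/3 (n(y) = (1/3)*8**2 = (1/3)*64 = 64/3)
(-708/n(1))/(((K + 25)*30)) + ((-3 + 14)*(-7))/3598 = (-708/64/3)/(((-26 + 25)*30)) + ((-3 + 14)*(-7))/3598 = (-708*3/64)/((-1*30)) + (11*(-7))*(1/3598) = -531/16/(-30) - 77*1/3598 = -531/16*(-1/30) - 11/514 = 177/160 - 11/514 = 44609/41120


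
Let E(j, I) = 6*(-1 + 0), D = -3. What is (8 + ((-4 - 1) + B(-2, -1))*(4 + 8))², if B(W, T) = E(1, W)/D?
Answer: 784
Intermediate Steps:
E(j, I) = -6 (E(j, I) = 6*(-1) = -6)
B(W, T) = 2 (B(W, T) = -6/(-3) = -6*(-⅓) = 2)
(8 + ((-4 - 1) + B(-2, -1))*(4 + 8))² = (8 + ((-4 - 1) + 2)*(4 + 8))² = (8 + (-5 + 2)*12)² = (8 - 3*12)² = (8 - 36)² = (-28)² = 784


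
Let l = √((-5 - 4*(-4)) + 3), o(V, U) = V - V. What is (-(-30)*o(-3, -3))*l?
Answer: 0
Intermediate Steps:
o(V, U) = 0
l = √14 (l = √((-5 + 16) + 3) = √(11 + 3) = √14 ≈ 3.7417)
(-(-30)*o(-3, -3))*l = (-(-30)*0)*√14 = (-10*0)*√14 = 0*√14 = 0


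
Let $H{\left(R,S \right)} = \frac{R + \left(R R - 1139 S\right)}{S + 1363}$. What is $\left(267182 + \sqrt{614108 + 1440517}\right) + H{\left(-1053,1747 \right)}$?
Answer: $\frac{830053943}{3110} + 5 \sqrt{82185} \approx 2.6833 \cdot 10^{5}$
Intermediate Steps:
$H{\left(R,S \right)} = \frac{R + R^{2} - 1139 S}{1363 + S}$ ($H{\left(R,S \right)} = \frac{R + \left(R^{2} - 1139 S\right)}{1363 + S} = \frac{R + R^{2} - 1139 S}{1363 + S}$)
$\left(267182 + \sqrt{614108 + 1440517}\right) + H{\left(-1053,1747 \right)} = \left(267182 + \sqrt{614108 + 1440517}\right) + \frac{-1053 + \left(-1053\right)^{2} - 1989833}{1363 + 1747} = \left(267182 + \sqrt{2054625}\right) + \frac{-1053 + 1108809 - 1989833}{3110} = \left(267182 + 5 \sqrt{82185}\right) + \frac{1}{3110} \left(-882077\right) = \left(267182 + 5 \sqrt{82185}\right) - \frac{882077}{3110} = \frac{830053943}{3110} + 5 \sqrt{82185}$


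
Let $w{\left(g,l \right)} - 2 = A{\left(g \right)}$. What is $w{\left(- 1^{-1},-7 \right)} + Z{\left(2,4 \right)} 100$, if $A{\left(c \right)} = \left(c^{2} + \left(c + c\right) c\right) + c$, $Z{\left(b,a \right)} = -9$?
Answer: $-896$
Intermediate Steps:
$A{\left(c \right)} = c + 3 c^{2}$ ($A{\left(c \right)} = \left(c^{2} + 2 c c\right) + c = \left(c^{2} + 2 c^{2}\right) + c = 3 c^{2} + c = c + 3 c^{2}$)
$w{\left(g,l \right)} = 2 + g \left(1 + 3 g\right)$
$w{\left(- 1^{-1},-7 \right)} + Z{\left(2,4 \right)} 100 = \left(2 + - 1^{-1} \left(1 + 3 \left(- 1^{-1}\right)\right)\right) - 900 = \left(2 + \left(-1\right) 1 \left(1 + 3 \left(\left(-1\right) 1\right)\right)\right) - 900 = \left(2 - \left(1 + 3 \left(-1\right)\right)\right) - 900 = \left(2 - \left(1 - 3\right)\right) - 900 = \left(2 - -2\right) - 900 = \left(2 + 2\right) - 900 = 4 - 900 = -896$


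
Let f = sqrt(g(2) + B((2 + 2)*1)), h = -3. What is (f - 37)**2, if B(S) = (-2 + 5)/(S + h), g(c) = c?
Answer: (37 - sqrt(5))**2 ≈ 1208.5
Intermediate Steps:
B(S) = 3/(-3 + S) (B(S) = (-2 + 5)/(S - 3) = 3/(-3 + S))
f = sqrt(5) (f = sqrt(2 + 3/(-3 + (2 + 2)*1)) = sqrt(2 + 3/(-3 + 4*1)) = sqrt(2 + 3/(-3 + 4)) = sqrt(2 + 3/1) = sqrt(2 + 3*1) = sqrt(2 + 3) = sqrt(5) ≈ 2.2361)
(f - 37)**2 = (sqrt(5) - 37)**2 = (-37 + sqrt(5))**2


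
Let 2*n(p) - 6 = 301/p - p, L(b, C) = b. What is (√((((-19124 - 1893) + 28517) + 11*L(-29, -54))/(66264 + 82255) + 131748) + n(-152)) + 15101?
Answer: 4614419/304 + √59307844919183/21217 ≈ 15542.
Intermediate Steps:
n(p) = 3 - p/2 + 301/(2*p) (n(p) = 3 + (301/p - p)/2 = 3 + (-p + 301/p)/2 = 3 + (-p/2 + 301/(2*p)) = 3 - p/2 + 301/(2*p))
(√((((-19124 - 1893) + 28517) + 11*L(-29, -54))/(66264 + 82255) + 131748) + n(-152)) + 15101 = (√((((-19124 - 1893) + 28517) + 11*(-29))/(66264 + 82255) + 131748) + (½)*(301 - 1*(-152)*(-6 - 152))/(-152)) + 15101 = (√(((-21017 + 28517) - 319)/148519 + 131748) + (½)*(-1/152)*(301 - 1*(-152)*(-158))) + 15101 = (√((7500 - 319)*(1/148519) + 131748) + (½)*(-1/152)*(301 - 24016)) + 15101 = (√(7181*(1/148519) + 131748) + (½)*(-1/152)*(-23715)) + 15101 = (√(7181/148519 + 131748) + 23715/304) + 15101 = (√(19567088393/148519) + 23715/304) + 15101 = (√59307844919183/21217 + 23715/304) + 15101 = (23715/304 + √59307844919183/21217) + 15101 = 4614419/304 + √59307844919183/21217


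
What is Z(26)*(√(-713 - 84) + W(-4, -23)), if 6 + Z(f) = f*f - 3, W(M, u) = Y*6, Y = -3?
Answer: -12006 + 667*I*√797 ≈ -12006.0 + 18830.0*I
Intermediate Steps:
W(M, u) = -18 (W(M, u) = -3*6 = -18)
Z(f) = -9 + f² (Z(f) = -6 + (f*f - 3) = -6 + (f² - 3) = -6 + (-3 + f²) = -9 + f²)
Z(26)*(√(-713 - 84) + W(-4, -23)) = (-9 + 26²)*(√(-713 - 84) - 18) = (-9 + 676)*(√(-797) - 18) = 667*(I*√797 - 18) = 667*(-18 + I*√797) = -12006 + 667*I*√797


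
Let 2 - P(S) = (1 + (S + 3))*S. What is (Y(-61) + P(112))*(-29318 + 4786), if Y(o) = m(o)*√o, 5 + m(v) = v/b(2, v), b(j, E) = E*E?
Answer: 318670680 + 7506792*I*√61/61 ≈ 3.1867e+8 + 9.6115e+5*I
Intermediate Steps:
b(j, E) = E²
m(v) = -5 + 1/v (m(v) = -5 + v/(v²) = -5 + v/v² = -5 + 1/v)
Y(o) = √o*(-5 + 1/o) (Y(o) = (-5 + 1/o)*√o = √o*(-5 + 1/o))
P(S) = 2 - S*(4 + S) (P(S) = 2 - (1 + (S + 3))*S = 2 - (1 + (3 + S))*S = 2 - (4 + S)*S = 2 - S*(4 + S))
(Y(-61) + P(112))*(-29318 + 4786) = ((1 - 5*(-61))/√(-61) + (2 - 1*112² - 4*112))*(-29318 + 4786) = ((-I*√61/61)*(1 + 305) + (2 - 1*12544 - 448))*(-24532) = (-I*√61/61*306 + (2 - 12544 - 448))*(-24532) = (-306*I*√61/61 - 12990)*(-24532) = (-12990 - 306*I*√61/61)*(-24532) = 318670680 + 7506792*I*√61/61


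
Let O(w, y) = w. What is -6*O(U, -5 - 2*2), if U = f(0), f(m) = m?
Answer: 0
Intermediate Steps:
U = 0
-6*O(U, -5 - 2*2) = -6*0 = 0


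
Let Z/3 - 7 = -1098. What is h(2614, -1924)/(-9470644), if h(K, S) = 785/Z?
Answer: 785/30997417812 ≈ 2.5325e-8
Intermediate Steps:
Z = -3273 (Z = 21 + 3*(-1098) = 21 - 3294 = -3273)
h(K, S) = -785/3273 (h(K, S) = 785/(-3273) = 785*(-1/3273) = -785/3273)
h(2614, -1924)/(-9470644) = -785/3273/(-9470644) = -785/3273*(-1/9470644) = 785/30997417812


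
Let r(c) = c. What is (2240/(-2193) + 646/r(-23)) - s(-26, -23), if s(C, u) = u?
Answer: -308101/50439 ≈ -6.1084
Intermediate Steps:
(2240/(-2193) + 646/r(-23)) - s(-26, -23) = (2240/(-2193) + 646/(-23)) - 1*(-23) = (2240*(-1/2193) + 646*(-1/23)) + 23 = (-2240/2193 - 646/23) + 23 = -1468198/50439 + 23 = -308101/50439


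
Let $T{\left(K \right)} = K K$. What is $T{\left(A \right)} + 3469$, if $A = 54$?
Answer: $6385$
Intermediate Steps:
$T{\left(K \right)} = K^{2}$
$T{\left(A \right)} + 3469 = 54^{2} + 3469 = 2916 + 3469 = 6385$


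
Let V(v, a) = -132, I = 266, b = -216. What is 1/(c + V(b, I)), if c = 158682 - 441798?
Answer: -1/283248 ≈ -3.5305e-6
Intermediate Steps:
c = -283116
1/(c + V(b, I)) = 1/(-283116 - 132) = 1/(-283248) = -1/283248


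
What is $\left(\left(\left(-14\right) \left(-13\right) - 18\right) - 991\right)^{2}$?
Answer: $683929$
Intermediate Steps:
$\left(\left(\left(-14\right) \left(-13\right) - 18\right) - 991\right)^{2} = \left(\left(182 - 18\right) - 991\right)^{2} = \left(164 - 991\right)^{2} = \left(-827\right)^{2} = 683929$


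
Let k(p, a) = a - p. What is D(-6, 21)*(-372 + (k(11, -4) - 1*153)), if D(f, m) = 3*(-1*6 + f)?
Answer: 19440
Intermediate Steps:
D(f, m) = -18 + 3*f (D(f, m) = 3*(-6 + f) = -18 + 3*f)
D(-6, 21)*(-372 + (k(11, -4) - 1*153)) = (-18 + 3*(-6))*(-372 + ((-4 - 1*11) - 1*153)) = (-18 - 18)*(-372 + ((-4 - 11) - 153)) = -36*(-372 + (-15 - 153)) = -36*(-372 - 168) = -36*(-540) = 19440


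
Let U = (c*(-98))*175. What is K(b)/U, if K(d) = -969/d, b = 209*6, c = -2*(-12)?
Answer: 17/9055200 ≈ 1.8774e-6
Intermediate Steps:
c = 24
b = 1254
U = -411600 (U = (24*(-98))*175 = -2352*175 = -411600)
K(b)/U = -969/1254/(-411600) = -969*1/1254*(-1/411600) = -17/22*(-1/411600) = 17/9055200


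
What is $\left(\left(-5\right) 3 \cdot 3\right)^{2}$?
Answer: $2025$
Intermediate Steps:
$\left(\left(-5\right) 3 \cdot 3\right)^{2} = \left(\left(-15\right) 3\right)^{2} = \left(-45\right)^{2} = 2025$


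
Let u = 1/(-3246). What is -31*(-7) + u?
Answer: 704381/3246 ≈ 217.00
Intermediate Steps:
u = -1/3246 ≈ -0.00030807
-31*(-7) + u = -31*(-7) - 1/3246 = 217 - 1/3246 = 704381/3246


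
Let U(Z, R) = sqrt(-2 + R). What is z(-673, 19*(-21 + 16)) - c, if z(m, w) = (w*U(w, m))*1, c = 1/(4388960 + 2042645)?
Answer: -1/6431605 - 1425*I*sqrt(3) ≈ -1.5548e-7 - 2468.2*I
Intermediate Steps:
c = 1/6431605 ≈ 1.5548e-7
z(m, w) = w*sqrt(-2 + m) (z(m, w) = (w*sqrt(-2 + m))*1 = w*sqrt(-2 + m))
z(-673, 19*(-21 + 16)) - c = (19*(-21 + 16))*sqrt(-2 - 673) - 1*1/6431605 = (19*(-5))*sqrt(-675) - 1/6431605 = -1425*I*sqrt(3) - 1/6431605 = -1/6431605 - 1425*I*sqrt(3)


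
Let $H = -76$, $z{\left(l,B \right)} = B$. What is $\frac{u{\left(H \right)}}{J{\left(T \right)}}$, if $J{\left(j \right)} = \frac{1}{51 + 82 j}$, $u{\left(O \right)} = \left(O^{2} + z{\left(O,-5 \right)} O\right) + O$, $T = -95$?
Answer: $-47053120$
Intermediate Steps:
$u{\left(O \right)} = O^{2} - 4 O$ ($u{\left(O \right)} = \left(O^{2} - 5 O\right) + O = O^{2} - 4 O$)
$\frac{u{\left(H \right)}}{J{\left(T \right)}} = \frac{\left(-76\right) \left(-4 - 76\right)}{\frac{1}{51 + 82 \left(-95\right)}} = \frac{\left(-76\right) \left(-80\right)}{\frac{1}{51 - 7790}} = \frac{6080}{\frac{1}{-7739}} = \frac{6080}{- \frac{1}{7739}} = 6080 \left(-7739\right) = -47053120$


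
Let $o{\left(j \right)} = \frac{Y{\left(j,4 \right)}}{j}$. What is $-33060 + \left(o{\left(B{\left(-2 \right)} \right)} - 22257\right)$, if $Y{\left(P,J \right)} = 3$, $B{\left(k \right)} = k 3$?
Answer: $- \frac{110635}{2} \approx -55318.0$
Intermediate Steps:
$B{\left(k \right)} = 3 k$
$o{\left(j \right)} = \frac{3}{j}$
$-33060 + \left(o{\left(B{\left(-2 \right)} \right)} - 22257\right) = -33060 + \left(\frac{3}{3 \left(-2\right)} - 22257\right) = -33060 - \left(22257 - \frac{3}{-6}\right) = -33060 + \left(3 \left(- \frac{1}{6}\right) - 22257\right) = -33060 - \frac{44515}{2} = - \frac{110635}{2}$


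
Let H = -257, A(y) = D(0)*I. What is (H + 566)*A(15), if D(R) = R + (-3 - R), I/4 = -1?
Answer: 3708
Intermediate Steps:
I = -4 (I = 4*(-1) = -4)
D(R) = -3
A(y) = 12 (A(y) = -3*(-4) = 12)
(H + 566)*A(15) = (-257 + 566)*12 = 309*12 = 3708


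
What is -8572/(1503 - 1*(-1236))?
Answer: -8572/2739 ≈ -3.1296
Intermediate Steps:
-8572/(1503 - 1*(-1236)) = -8572/(1503 + 1236) = -8572/2739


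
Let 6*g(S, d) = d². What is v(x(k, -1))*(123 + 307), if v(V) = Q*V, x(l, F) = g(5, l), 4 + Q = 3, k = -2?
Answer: -860/3 ≈ -286.67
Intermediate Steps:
g(S, d) = d²/6
Q = -1 (Q = -4 + 3 = -1)
x(l, F) = l²/6
v(V) = -V
v(x(k, -1))*(123 + 307) = (-(-2)²/6)*(123 + 307) = -4/6*430 = -1*⅔*430 = -⅔*430 = -860/3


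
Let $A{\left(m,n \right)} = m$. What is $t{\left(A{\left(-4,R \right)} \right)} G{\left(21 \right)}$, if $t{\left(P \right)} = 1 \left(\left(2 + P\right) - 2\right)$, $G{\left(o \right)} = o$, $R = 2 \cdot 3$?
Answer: $-84$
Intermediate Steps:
$R = 6$
$t{\left(P \right)} = P$ ($t{\left(P \right)} = 1 P = P$)
$t{\left(A{\left(-4,R \right)} \right)} G{\left(21 \right)} = \left(-4\right) 21 = -84$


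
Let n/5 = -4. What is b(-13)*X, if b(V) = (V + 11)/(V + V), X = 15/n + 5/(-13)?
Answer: -59/676 ≈ -0.087278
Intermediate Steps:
n = -20 (n = 5*(-4) = -20)
X = -59/52 (X = 15/(-20) + 5/(-13) = 15*(-1/20) + 5*(-1/13) = -¾ - 5/13 = -59/52 ≈ -1.1346)
b(V) = (11 + V)/(2*V) (b(V) = (11 + V)/((2*V)) = (11 + V)*(1/(2*V)) = (11 + V)/(2*V))
b(-13)*X = ((½)*(11 - 13)/(-13))*(-59/52) = ((½)*(-1/13)*(-2))*(-59/52) = (1/13)*(-59/52) = -59/676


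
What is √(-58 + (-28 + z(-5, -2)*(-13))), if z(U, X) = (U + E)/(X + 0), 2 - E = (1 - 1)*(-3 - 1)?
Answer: I*√422/2 ≈ 10.271*I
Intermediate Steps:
E = 2 (E = 2 - (1 - 1)*(-3 - 1) = 2 - 0*(-4) = 2 - 1*0 = 2 + 0 = 2)
z(U, X) = (2 + U)/X (z(U, X) = (U + 2)/(X + 0) = (2 + U)/X)
√(-58 + (-28 + z(-5, -2)*(-13))) = √(-58 + (-28 + ((2 - 5)/(-2))*(-13))) = √(-58 + (-28 - ½*(-3)*(-13))) = √(-58 + (-28 + (3/2)*(-13))) = √(-58 + (-28 - 39/2)) = √(-58 - 95/2) = √(-211/2) = I*√422/2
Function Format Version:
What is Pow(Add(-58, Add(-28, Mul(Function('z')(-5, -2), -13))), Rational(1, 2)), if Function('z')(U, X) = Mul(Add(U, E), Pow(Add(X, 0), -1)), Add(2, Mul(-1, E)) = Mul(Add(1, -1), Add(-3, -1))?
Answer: Mul(Rational(1, 2), I, Pow(422, Rational(1, 2))) ≈ Mul(10.271, I)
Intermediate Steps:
E = 2 (E = Add(2, Mul(-1, Mul(Add(1, -1), Add(-3, -1)))) = Add(2, Mul(-1, Mul(0, -4))) = Add(2, Mul(-1, 0)) = Add(2, 0) = 2)
Function('z')(U, X) = Mul(Pow(X, -1), Add(2, U)) (Function('z')(U, X) = Mul(Add(U, 2), Pow(Add(X, 0), -1)) = Mul(Add(2, U), Pow(X, -1)) = Mul(Pow(X, -1), Add(2, U)))
Pow(Add(-58, Add(-28, Mul(Function('z')(-5, -2), -13))), Rational(1, 2)) = Pow(Add(-58, Add(-28, Mul(Mul(Pow(-2, -1), Add(2, -5)), -13))), Rational(1, 2)) = Pow(Add(-58, Add(-28, Mul(Mul(Rational(-1, 2), -3), -13))), Rational(1, 2)) = Pow(Add(-58, Add(-28, Mul(Rational(3, 2), -13))), Rational(1, 2)) = Pow(Add(-58, Add(-28, Rational(-39, 2))), Rational(1, 2)) = Pow(Add(-58, Rational(-95, 2)), Rational(1, 2)) = Pow(Rational(-211, 2), Rational(1, 2)) = Mul(Rational(1, 2), I, Pow(422, Rational(1, 2)))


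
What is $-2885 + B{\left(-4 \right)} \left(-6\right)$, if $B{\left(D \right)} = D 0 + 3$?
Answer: $-2903$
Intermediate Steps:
$B{\left(D \right)} = 3$ ($B{\left(D \right)} = 0 + 3 = 3$)
$-2885 + B{\left(-4 \right)} \left(-6\right) = -2885 + 3 \left(-6\right) = -2885 - 18 = -2903$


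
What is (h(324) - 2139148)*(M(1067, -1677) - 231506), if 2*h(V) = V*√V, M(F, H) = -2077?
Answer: 498987479256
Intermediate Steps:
h(V) = V^(3/2)/2 (h(V) = (V*√V)/2 = V^(3/2)/2)
(h(324) - 2139148)*(M(1067, -1677) - 231506) = (324^(3/2)/2 - 2139148)*(-2077 - 231506) = ((½)*5832 - 2139148)*(-233583) = (2916 - 2139148)*(-233583) = -2136232*(-233583) = 498987479256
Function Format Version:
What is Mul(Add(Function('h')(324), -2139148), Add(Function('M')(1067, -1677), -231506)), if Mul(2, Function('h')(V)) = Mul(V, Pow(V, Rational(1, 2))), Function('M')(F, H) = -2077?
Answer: 498987479256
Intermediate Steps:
Function('h')(V) = Mul(Rational(1, 2), Pow(V, Rational(3, 2))) (Function('h')(V) = Mul(Rational(1, 2), Mul(V, Pow(V, Rational(1, 2)))) = Mul(Rational(1, 2), Pow(V, Rational(3, 2))))
Mul(Add(Function('h')(324), -2139148), Add(Function('M')(1067, -1677), -231506)) = Mul(Add(Mul(Rational(1, 2), Pow(324, Rational(3, 2))), -2139148), Add(-2077, -231506)) = Mul(Add(Mul(Rational(1, 2), 5832), -2139148), -233583) = Mul(Add(2916, -2139148), -233583) = Mul(-2136232, -233583) = 498987479256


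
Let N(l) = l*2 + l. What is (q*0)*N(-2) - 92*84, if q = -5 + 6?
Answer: -7728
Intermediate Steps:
q = 1
N(l) = 3*l (N(l) = 2*l + l = 3*l)
(q*0)*N(-2) - 92*84 = (1*0)*(3*(-2)) - 92*84 = 0*(-6) - 7728 = 0 - 7728 = -7728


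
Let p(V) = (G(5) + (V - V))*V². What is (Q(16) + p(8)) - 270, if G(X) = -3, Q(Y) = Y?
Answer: -446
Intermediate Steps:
p(V) = -3*V² (p(V) = (-3 + (V - V))*V² = (-3 + 0)*V² = -3*V²)
(Q(16) + p(8)) - 270 = (16 - 3*8²) - 270 = (16 - 3*64) - 270 = (16 - 192) - 270 = -176 - 270 = -446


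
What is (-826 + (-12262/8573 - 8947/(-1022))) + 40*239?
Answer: 76588037671/8761606 ≈ 8741.3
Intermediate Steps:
(-826 + (-12262/8573 - 8947/(-1022))) + 40*239 = (-826 + (-12262*1/8573 - 8947*(-1/1022))) + 9560 = (-826 + (-12262/8573 + 8947/1022)) + 9560 = (-826 + 64170867/8761606) + 9560 = -7172915689/8761606 + 9560 = 76588037671/8761606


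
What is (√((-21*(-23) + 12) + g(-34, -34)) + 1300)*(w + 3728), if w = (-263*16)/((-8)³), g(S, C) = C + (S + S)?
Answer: 38856675/8 + 119559*√393/32 ≈ 4.9312e+6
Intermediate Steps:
g(S, C) = C + 2*S
w = 263/32 (w = -4208/(-512) = -4208*(-1/512) = 263/32 ≈ 8.2188)
(√((-21*(-23) + 12) + g(-34, -34)) + 1300)*(w + 3728) = (√((-21*(-23) + 12) + (-34 + 2*(-34))) + 1300)*(263/32 + 3728) = (√((483 + 12) + (-34 - 68)) + 1300)*(119559/32) = (√(495 - 102) + 1300)*(119559/32) = (√393 + 1300)*(119559/32) = (1300 + √393)*(119559/32) = 38856675/8 + 119559*√393/32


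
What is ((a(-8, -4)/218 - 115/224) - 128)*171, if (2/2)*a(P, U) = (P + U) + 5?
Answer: -536694957/24416 ≈ -21981.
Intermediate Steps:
a(P, U) = 5 + P + U (a(P, U) = (P + U) + 5 = 5 + P + U)
((a(-8, -4)/218 - 115/224) - 128)*171 = (((5 - 8 - 4)/218 - 115/224) - 128)*171 = ((-7*1/218 - 115*1/224) - 128)*171 = ((-7/218 - 115/224) - 128)*171 = (-13319/24416 - 128)*171 = -3138567/24416*171 = -536694957/24416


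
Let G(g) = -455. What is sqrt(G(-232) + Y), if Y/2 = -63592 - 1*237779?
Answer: I*sqrt(603197) ≈ 776.66*I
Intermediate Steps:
Y = -602742 (Y = 2*(-63592 - 1*237779) = 2*(-63592 - 237779) = 2*(-301371) = -602742)
sqrt(G(-232) + Y) = sqrt(-455 - 602742) = sqrt(-603197) = I*sqrt(603197)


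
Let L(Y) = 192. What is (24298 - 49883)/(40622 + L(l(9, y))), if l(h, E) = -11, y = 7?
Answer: -25585/40814 ≈ -0.62687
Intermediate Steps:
(24298 - 49883)/(40622 + L(l(9, y))) = (24298 - 49883)/(40622 + 192) = -25585/40814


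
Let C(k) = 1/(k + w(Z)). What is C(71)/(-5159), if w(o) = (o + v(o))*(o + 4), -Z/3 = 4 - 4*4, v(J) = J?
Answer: -1/15224209 ≈ -6.5685e-8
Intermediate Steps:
Z = 36 (Z = -3*(4 - 4*4) = -3*(4 - 16) = -3*(-12) = 36)
w(o) = 2*o*(4 + o) (w(o) = (o + o)*(o + 4) = (2*o)*(4 + o) = 2*o*(4 + o))
C(k) = 1/(2880 + k) (C(k) = 1/(k + 2*36*(4 + 36)) = 1/(k + 2*36*40) = 1/(k + 2880) = 1/(2880 + k))
C(71)/(-5159) = 1/((2880 + 71)*(-5159)) = -1/5159/2951 = (1/2951)*(-1/5159) = -1/15224209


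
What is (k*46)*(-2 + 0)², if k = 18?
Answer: 3312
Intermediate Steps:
(k*46)*(-2 + 0)² = (18*46)*(-2 + 0)² = 828*(-2)² = 828*4 = 3312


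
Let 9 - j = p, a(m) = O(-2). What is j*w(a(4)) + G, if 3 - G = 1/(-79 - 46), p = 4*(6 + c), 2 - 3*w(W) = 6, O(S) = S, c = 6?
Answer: 6876/125 ≈ 55.008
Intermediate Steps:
a(m) = -2
w(W) = -4/3 (w(W) = 2/3 - 1/3*6 = 2/3 - 2 = -4/3)
p = 48 (p = 4*(6 + 6) = 4*12 = 48)
G = 376/125 (G = 3 - 1/(-79 - 46) = 3 - 1/(-125) = 3 - 1*(-1/125) = 3 + 1/125 = 376/125 ≈ 3.0080)
j = -39 (j = 9 - 1*48 = 9 - 48 = -39)
j*w(a(4)) + G = -39*(-4/3) + 376/125 = 52 + 376/125 = 6876/125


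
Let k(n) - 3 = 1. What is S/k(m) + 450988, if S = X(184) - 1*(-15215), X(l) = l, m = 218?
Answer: 1819351/4 ≈ 4.5484e+5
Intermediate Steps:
k(n) = 4 (k(n) = 3 + 1 = 4)
S = 15399 (S = 184 - 1*(-15215) = 184 + 15215 = 15399)
S/k(m) + 450988 = 15399/4 + 450988 = 1819351/4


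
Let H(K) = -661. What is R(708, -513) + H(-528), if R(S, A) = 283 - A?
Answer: 135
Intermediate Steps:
R(708, -513) + H(-528) = (283 - 1*(-513)) - 661 = (283 + 513) - 661 = 796 - 661 = 135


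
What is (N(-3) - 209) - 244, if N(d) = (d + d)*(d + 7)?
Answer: -477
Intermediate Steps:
N(d) = 2*d*(7 + d) (N(d) = (2*d)*(7 + d) = 2*d*(7 + d))
(N(-3) - 209) - 244 = (2*(-3)*(7 - 3) - 209) - 244 = (2*(-3)*4 - 209) - 244 = (-24 - 209) - 244 = -233 - 244 = -477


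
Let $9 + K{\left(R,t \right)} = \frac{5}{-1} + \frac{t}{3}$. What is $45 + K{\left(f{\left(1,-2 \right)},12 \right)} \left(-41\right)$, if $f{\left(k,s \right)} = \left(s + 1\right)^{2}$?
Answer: $455$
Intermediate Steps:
$f{\left(k,s \right)} = \left(1 + s\right)^{2}$
$K{\left(R,t \right)} = -14 + \frac{t}{3}$ ($K{\left(R,t \right)} = -9 + \left(\frac{5}{-1} + \frac{t}{3}\right) = -9 + \left(5 \left(-1\right) + t \frac{1}{3}\right) = -9 + \left(-5 + \frac{t}{3}\right) = -14 + \frac{t}{3}$)
$45 + K{\left(f{\left(1,-2 \right)},12 \right)} \left(-41\right) = 45 + \left(-14 + \frac{1}{3} \cdot 12\right) \left(-41\right) = 45 + \left(-14 + 4\right) \left(-41\right) = 45 - -410 = 45 + 410 = 455$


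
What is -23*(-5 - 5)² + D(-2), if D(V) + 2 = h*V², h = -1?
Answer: -2306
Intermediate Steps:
D(V) = -2 - V²
-23*(-5 - 5)² + D(-2) = -23*(-5 - 5)² + (-2 - 1*(-2)²) = -23*(-10)² + (-2 - 1*4) = -23*100 + (-2 - 4) = -2300 - 6 = -2306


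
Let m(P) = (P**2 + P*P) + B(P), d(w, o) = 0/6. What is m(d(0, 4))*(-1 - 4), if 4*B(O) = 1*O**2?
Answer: 0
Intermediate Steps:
d(w, o) = 0 (d(w, o) = 0*(1/6) = 0)
B(O) = O**2/4 (B(O) = (1*O**2)/4 = O**2/4)
m(P) = 9*P**2/4 (m(P) = (P**2 + P*P) + P**2/4 = (P**2 + P**2) + P**2/4 = 2*P**2 + P**2/4 = 9*P**2/4)
m(d(0, 4))*(-1 - 4) = ((9/4)*0**2)*(-1 - 4) = ((9/4)*0)*(-5) = 0*(-5) = 0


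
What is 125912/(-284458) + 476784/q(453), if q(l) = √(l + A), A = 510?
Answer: -62956/142229 + 158928*√107/107 ≈ 15364.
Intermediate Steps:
q(l) = √(510 + l) (q(l) = √(l + 510) = √(510 + l))
125912/(-284458) + 476784/q(453) = 125912/(-284458) + 476784/(√(510 + 453)) = 125912*(-1/284458) + 476784/(√963) = -62956/142229 + 476784/((3*√107)) = -62956/142229 + 476784*(√107/321) = -62956/142229 + 158928*√107/107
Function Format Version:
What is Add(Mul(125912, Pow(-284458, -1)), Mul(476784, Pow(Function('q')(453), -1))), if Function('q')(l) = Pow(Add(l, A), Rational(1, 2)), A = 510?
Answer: Add(Rational(-62956, 142229), Mul(Rational(158928, 107), Pow(107, Rational(1, 2)))) ≈ 15364.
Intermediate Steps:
Function('q')(l) = Pow(Add(510, l), Rational(1, 2)) (Function('q')(l) = Pow(Add(l, 510), Rational(1, 2)) = Pow(Add(510, l), Rational(1, 2)))
Add(Mul(125912, Pow(-284458, -1)), Mul(476784, Pow(Function('q')(453), -1))) = Add(Mul(125912, Pow(-284458, -1)), Mul(476784, Pow(Pow(Add(510, 453), Rational(1, 2)), -1))) = Add(Mul(125912, Rational(-1, 284458)), Mul(476784, Pow(Pow(963, Rational(1, 2)), -1))) = Add(Rational(-62956, 142229), Mul(476784, Pow(Mul(3, Pow(107, Rational(1, 2))), -1))) = Add(Rational(-62956, 142229), Mul(476784, Mul(Rational(1, 321), Pow(107, Rational(1, 2))))) = Add(Rational(-62956, 142229), Mul(Rational(158928, 107), Pow(107, Rational(1, 2))))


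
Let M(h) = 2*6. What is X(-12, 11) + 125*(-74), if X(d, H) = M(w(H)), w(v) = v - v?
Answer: -9238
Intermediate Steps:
w(v) = 0
M(h) = 12
X(d, H) = 12
X(-12, 11) + 125*(-74) = 12 + 125*(-74) = 12 - 9250 = -9238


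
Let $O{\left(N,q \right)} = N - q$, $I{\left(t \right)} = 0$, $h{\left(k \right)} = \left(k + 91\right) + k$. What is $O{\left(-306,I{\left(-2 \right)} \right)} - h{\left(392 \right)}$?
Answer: $-1181$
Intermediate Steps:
$h{\left(k \right)} = 91 + 2 k$ ($h{\left(k \right)} = \left(91 + k\right) + k = 91 + 2 k$)
$O{\left(-306,I{\left(-2 \right)} \right)} - h{\left(392 \right)} = \left(-306 - 0\right) - \left(91 + 2 \cdot 392\right) = \left(-306 + 0\right) - \left(91 + 784\right) = -306 - 875 = -1181$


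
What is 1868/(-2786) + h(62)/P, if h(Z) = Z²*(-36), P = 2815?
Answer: -195398122/3921295 ≈ -49.830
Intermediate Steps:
h(Z) = -36*Z²
1868/(-2786) + h(62)/P = 1868/(-2786) - 36*62²/2815 = 1868*(-1/2786) - 36*3844*(1/2815) = -934/1393 - 138384*1/2815 = -934/1393 - 138384/2815 = -195398122/3921295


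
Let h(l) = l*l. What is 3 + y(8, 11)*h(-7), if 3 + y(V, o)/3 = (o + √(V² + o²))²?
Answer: 44544 + 3234*√185 ≈ 88531.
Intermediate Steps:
h(l) = l²
y(V, o) = -9 + 3*(o + √(V² + o²))²
3 + y(8, 11)*h(-7) = 3 + (-9 + 3*(11 + √(8² + 11²))²)*(-7)² = 3 + (-9 + 3*(11 + √(64 + 121))²)*49 = 3 + (-9 + 3*(11 + √185)²)*49 = 3 + (-441 + 147*(11 + √185)²) = -438 + 147*(11 + √185)²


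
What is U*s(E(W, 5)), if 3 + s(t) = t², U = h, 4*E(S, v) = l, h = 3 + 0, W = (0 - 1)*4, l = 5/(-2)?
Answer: -501/64 ≈ -7.8281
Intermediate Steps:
l = -5/2 (l = 5*(-½) = -5/2 ≈ -2.5000)
W = -4 (W = -1*4 = -4)
h = 3
E(S, v) = -5/8 (E(S, v) = (¼)*(-5/2) = -5/8)
U = 3
s(t) = -3 + t²
U*s(E(W, 5)) = 3*(-3 + (-5/8)²) = 3*(-3 + 25/64) = 3*(-167/64) = -501/64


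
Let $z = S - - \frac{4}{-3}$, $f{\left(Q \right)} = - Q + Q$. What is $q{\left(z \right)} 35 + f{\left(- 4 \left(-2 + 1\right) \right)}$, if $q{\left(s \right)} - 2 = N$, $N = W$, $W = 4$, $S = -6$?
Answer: $210$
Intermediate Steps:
$f{\left(Q \right)} = 0$
$N = 4$
$z = - \frac{22}{3}$ ($z = -6 - - \frac{4}{-3} = -6 - \left(-4\right) \left(- \frac{1}{3}\right) = -6 - \frac{4}{3} = - \frac{22}{3} \approx -7.3333$)
$q{\left(s \right)} = 6$ ($q{\left(s \right)} = 2 + 4 = 6$)
$q{\left(z \right)} 35 + f{\left(- 4 \left(-2 + 1\right) \right)} = 6 \cdot 35 + 0 = 210 + 0 = 210$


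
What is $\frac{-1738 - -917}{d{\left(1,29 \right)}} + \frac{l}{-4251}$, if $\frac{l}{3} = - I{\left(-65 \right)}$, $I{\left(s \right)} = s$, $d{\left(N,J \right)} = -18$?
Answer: $\frac{89399}{1962} \approx 45.565$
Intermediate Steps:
$l = 195$ ($l = 3 \left(\left(-1\right) \left(-65\right)\right) = 3 \cdot 65 = 195$)
$\frac{-1738 - -917}{d{\left(1,29 \right)}} + \frac{l}{-4251} = \frac{-1738 - -917}{-18} + \frac{195}{-4251} = \left(-1738 + 917\right) \left(- \frac{1}{18}\right) + 195 \left(- \frac{1}{4251}\right) = \left(-821\right) \left(- \frac{1}{18}\right) - \frac{5}{109} = \frac{821}{18} - \frac{5}{109} = \frac{89399}{1962}$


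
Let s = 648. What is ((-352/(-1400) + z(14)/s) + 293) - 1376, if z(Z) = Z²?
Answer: -30687347/28350 ≈ -1082.4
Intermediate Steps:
((-352/(-1400) + z(14)/s) + 293) - 1376 = ((-352/(-1400) + 14²/648) + 293) - 1376 = ((-352*(-1/1400) + 196*(1/648)) + 293) - 1376 = ((44/175 + 49/162) + 293) - 1376 = (15703/28350 + 293) - 1376 = 8322253/28350 - 1376 = -30687347/28350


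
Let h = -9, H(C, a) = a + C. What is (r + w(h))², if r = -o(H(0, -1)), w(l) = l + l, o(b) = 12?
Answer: 900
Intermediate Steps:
H(C, a) = C + a
w(l) = 2*l
r = -12 (r = -1*12 = -12)
(r + w(h))² = (-12 + 2*(-9))² = (-12 - 18)² = (-30)² = 900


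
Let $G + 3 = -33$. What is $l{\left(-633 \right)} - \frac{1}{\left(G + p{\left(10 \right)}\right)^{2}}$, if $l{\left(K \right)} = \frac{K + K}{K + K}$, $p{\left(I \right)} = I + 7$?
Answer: $\frac{360}{361} \approx 0.99723$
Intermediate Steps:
$p{\left(I \right)} = 7 + I$
$G = -36$ ($G = -3 - 33 = -36$)
$l{\left(K \right)} = 1$ ($l{\left(K \right)} = \frac{2 K}{2 K} = 2 K \frac{1}{2 K} = 1$)
$l{\left(-633 \right)} - \frac{1}{\left(G + p{\left(10 \right)}\right)^{2}} = 1 - \frac{1}{\left(-36 + \left(7 + 10\right)\right)^{2}} = 1 - \frac{1}{\left(-36 + 17\right)^{2}} = 1 - \frac{1}{\left(-19\right)^{2}} = 1 - \frac{1}{361} = \frac{360}{361}$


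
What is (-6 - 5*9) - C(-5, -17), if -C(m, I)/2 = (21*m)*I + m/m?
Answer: 3521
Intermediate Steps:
C(m, I) = -2 - 42*I*m (C(m, I) = -2*((21*m)*I + m/m) = -2*(21*I*m + 1) = -2*(1 + 21*I*m) = -2 - 42*I*m)
(-6 - 5*9) - C(-5, -17) = (-6 - 5*9) - (-2 - 42*(-17)*(-5)) = (-6 - 45) - (-2 - 3570) = -51 - 1*(-3572) = -51 + 3572 = 3521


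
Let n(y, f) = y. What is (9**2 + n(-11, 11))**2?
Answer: 4900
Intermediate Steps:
(9**2 + n(-11, 11))**2 = (9**2 - 11)**2 = (81 - 11)**2 = 70**2 = 4900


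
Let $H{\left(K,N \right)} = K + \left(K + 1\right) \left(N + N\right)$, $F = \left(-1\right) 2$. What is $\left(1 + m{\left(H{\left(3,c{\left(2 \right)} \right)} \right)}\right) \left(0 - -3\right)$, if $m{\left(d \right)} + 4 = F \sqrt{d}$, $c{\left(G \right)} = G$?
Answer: $-9 - 6 \sqrt{19} \approx -35.153$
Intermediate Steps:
$F = -2$
$H{\left(K,N \right)} = K + 2 N \left(1 + K\right)$ ($H{\left(K,N \right)} = K + \left(1 + K\right) 2 N = K + 2 N \left(1 + K\right)$)
$m{\left(d \right)} = -4 - 2 \sqrt{d}$
$\left(1 + m{\left(H{\left(3,c{\left(2 \right)} \right)} \right)}\right) \left(0 - -3\right) = \left(1 - \left(4 + 2 \sqrt{3 + 2 \cdot 2 + 2 \cdot 3 \cdot 2}\right)\right) \left(0 - -3\right) = \left(1 - \left(4 + 2 \sqrt{3 + 4 + 12}\right)\right) \left(0 + 3\right) = \left(1 - \left(4 + 2 \sqrt{19}\right)\right) 3 = \left(-3 - 2 \sqrt{19}\right) 3 = -9 - 6 \sqrt{19}$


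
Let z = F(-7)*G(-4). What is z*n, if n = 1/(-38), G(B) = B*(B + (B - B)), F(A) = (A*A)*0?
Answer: 0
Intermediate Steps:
F(A) = 0 (F(A) = A**2*0 = 0)
G(B) = B**2 (G(B) = B*(B + 0) = B*B = B**2)
z = 0 (z = 0*(-4)**2 = 0*16 = 0)
n = -1/38 (n = 1*(-1/38) = -1/38 ≈ -0.026316)
z*n = 0*(-1/38) = 0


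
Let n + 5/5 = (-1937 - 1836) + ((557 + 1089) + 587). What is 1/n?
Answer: -1/1541 ≈ -0.00064893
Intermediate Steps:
n = -1541 (n = -1 + ((-1937 - 1836) + ((557 + 1089) + 587)) = -1 + (-3773 + (1646 + 587)) = -1 + (-3773 + 2233) = -1 - 1540 = -1541)
1/n = 1/(-1541) = -1/1541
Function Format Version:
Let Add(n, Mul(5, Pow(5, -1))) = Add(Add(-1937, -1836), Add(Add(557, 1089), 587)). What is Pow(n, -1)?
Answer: Rational(-1, 1541) ≈ -0.00064893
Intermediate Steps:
n = -1541 (n = Add(-1, Add(Add(-1937, -1836), Add(Add(557, 1089), 587))) = Add(-1, Add(-3773, Add(1646, 587))) = Add(-1, Add(-3773, 2233)) = Add(-1, -1540) = -1541)
Pow(n, -1) = Pow(-1541, -1) = Rational(-1, 1541)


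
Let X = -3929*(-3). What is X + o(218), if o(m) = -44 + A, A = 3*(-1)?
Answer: 11740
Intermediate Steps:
A = -3
X = 11787
o(m) = -47 (o(m) = -44 - 3 = -47)
X + o(218) = 11787 - 47 = 11740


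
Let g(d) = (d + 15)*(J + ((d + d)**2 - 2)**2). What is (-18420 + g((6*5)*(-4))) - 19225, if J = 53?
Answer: -348340651630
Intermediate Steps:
g(d) = (15 + d)*(53 + (-2 + 4*d**2)**2) (g(d) = (d + 15)*(53 + ((d + d)**2 - 2)**2) = (15 + d)*(53 + ((2*d)**2 - 2)**2) = (15 + d)*(53 + (4*d**2 - 2)**2) = (15 + d)*(53 + (-2 + 4*d**2)**2))
(-18420 + g((6*5)*(-4))) - 19225 = (-18420 + (855 - 240*((6*5)*(-4))**2 - 16*((6*5)*(-4))**3 + 16*((6*5)*(-4))**5 + 57*((6*5)*(-4)) + 240*((6*5)*(-4))**4)) - 19225 = (-18420 + (855 - 240*(30*(-4))**2 - 16*(30*(-4))**3 + 16*(30*(-4))**5 + 57*(30*(-4)) + 240*(30*(-4))**4)) - 19225 = (-18420 + (855 - 240*(-120)**2 - 16*(-120)**3 + 16*(-120)**5 + 57*(-120) + 240*(-120)**4)) - 19225 = (-18420 + (855 - 240*14400 - 16*(-1728000) + 16*(-24883200000) - 6840 + 240*207360000)) - 19225 = (-18420 + (855 - 3456000 + 27648000 - 398131200000 - 6840 + 49766400000)) - 19225 = (-18420 - 348340613985) - 19225 = -348340632405 - 19225 = -348340651630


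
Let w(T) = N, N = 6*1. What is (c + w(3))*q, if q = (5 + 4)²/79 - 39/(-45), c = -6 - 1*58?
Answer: -130036/1185 ≈ -109.73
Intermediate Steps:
N = 6
w(T) = 6
c = -64 (c = -6 - 58 = -64)
q = 2242/1185 (q = 9²*(1/79) - 39*(-1/45) = 81*(1/79) + 13/15 = 81/79 + 13/15 = 2242/1185 ≈ 1.8920)
(c + w(3))*q = (-64 + 6)*(2242/1185) = -58*2242/1185 = -130036/1185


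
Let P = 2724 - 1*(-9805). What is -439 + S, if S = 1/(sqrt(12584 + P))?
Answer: -439 + sqrt(25113)/25113 ≈ -438.99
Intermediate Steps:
P = 12529 (P = 2724 + 9805 = 12529)
S = sqrt(25113)/25113 (S = 1/(sqrt(12584 + 12529)) = 1/(sqrt(25113)) = sqrt(25113)/25113 ≈ 0.0063103)
-439 + S = -439 + sqrt(25113)/25113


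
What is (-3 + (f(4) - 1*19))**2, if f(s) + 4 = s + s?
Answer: 324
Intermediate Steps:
f(s) = -4 + 2*s (f(s) = -4 + (s + s) = -4 + 2*s)
(-3 + (f(4) - 1*19))**2 = (-3 + ((-4 + 2*4) - 1*19))**2 = (-3 + ((-4 + 8) - 19))**2 = (-3 + (4 - 19))**2 = (-3 - 15)**2 = (-18)**2 = 324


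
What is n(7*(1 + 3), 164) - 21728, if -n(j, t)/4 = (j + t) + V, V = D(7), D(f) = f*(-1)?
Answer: -22468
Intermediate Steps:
D(f) = -f
V = -7 (V = -1*7 = -7)
n(j, t) = 28 - 4*j - 4*t (n(j, t) = -4*((j + t) - 7) = -4*(-7 + j + t) = 28 - 4*j - 4*t)
n(7*(1 + 3), 164) - 21728 = (28 - 28*(1 + 3) - 4*164) - 21728 = (28 - 28*4 - 656) - 21728 = (28 - 4*28 - 656) - 21728 = (28 - 112 - 656) - 21728 = -740 - 21728 = -22468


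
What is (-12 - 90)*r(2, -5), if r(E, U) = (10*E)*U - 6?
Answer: 10812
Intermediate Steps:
r(E, U) = -6 + 10*E*U (r(E, U) = 10*E*U - 6 = -6 + 10*E*U)
(-12 - 90)*r(2, -5) = (-12 - 90)*(-6 + 10*2*(-5)) = -102*(-6 - 100) = -102*(-106) = 10812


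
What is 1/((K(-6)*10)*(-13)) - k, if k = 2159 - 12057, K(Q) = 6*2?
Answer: 15440879/1560 ≈ 9898.0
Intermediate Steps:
K(Q) = 12
k = -9898
1/((K(-6)*10)*(-13)) - k = 1/((12*10)*(-13)) - 1*(-9898) = 1/(120*(-13)) + 9898 = 1/(-1560) + 9898 = -1/1560 + 9898 = 15440879/1560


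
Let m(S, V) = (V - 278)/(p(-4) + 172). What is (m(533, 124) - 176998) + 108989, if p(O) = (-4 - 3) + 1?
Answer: -5644824/83 ≈ -68010.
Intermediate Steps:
p(O) = -6 (p(O) = -7 + 1 = -6)
m(S, V) = -139/83 + V/166 (m(S, V) = (V - 278)/(-6 + 172) = (-278 + V)/166 = (-278 + V)*(1/166) = -139/83 + V/166)
(m(533, 124) - 176998) + 108989 = ((-139/83 + (1/166)*124) - 176998) + 108989 = ((-139/83 + 62/83) - 176998) + 108989 = (-77/83 - 176998) + 108989 = -14690911/83 + 108989 = -5644824/83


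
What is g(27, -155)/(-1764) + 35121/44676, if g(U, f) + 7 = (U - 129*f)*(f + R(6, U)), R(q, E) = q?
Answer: 1851988807/1094562 ≈ 1692.0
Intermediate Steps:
g(U, f) = -7 + (6 + f)*(U - 129*f) (g(U, f) = -7 + (U - 129*f)*(f + 6) = -7 + (U - 129*f)*(6 + f) = -7 + (6 + f)*(U - 129*f))
g(27, -155)/(-1764) + 35121/44676 = (-7 - 774*(-155) - 129*(-155)**2 + 6*27 + 27*(-155))/(-1764) + 35121/44676 = (-7 + 119970 - 129*24025 + 162 - 4185)*(-1/1764) + 35121*(1/44676) = (-7 + 119970 - 3099225 + 162 - 4185)*(-1/1764) + 11707/14892 = -2983285*(-1/1764) + 11707/14892 = 2983285/1764 + 11707/14892 = 1851988807/1094562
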